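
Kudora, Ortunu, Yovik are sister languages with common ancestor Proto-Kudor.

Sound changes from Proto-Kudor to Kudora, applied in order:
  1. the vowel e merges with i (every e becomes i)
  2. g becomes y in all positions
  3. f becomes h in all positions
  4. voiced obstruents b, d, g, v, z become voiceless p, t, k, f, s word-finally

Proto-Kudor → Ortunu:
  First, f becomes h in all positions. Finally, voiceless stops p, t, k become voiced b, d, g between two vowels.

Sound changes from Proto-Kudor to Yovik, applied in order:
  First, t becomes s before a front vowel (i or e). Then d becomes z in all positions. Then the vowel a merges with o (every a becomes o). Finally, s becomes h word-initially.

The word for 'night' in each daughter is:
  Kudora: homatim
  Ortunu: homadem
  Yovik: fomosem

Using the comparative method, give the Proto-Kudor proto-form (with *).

*fomatem

Position 1: Kudora has h, Ortunu has h, Yovik has f. Yovik preserves f here (none of its changes turn any other segment into f), so the proto-segment is *f.
Position 6: Kudora has i, Ortunu has e, Yovik has e. Ortunu preserves e here (none of its changes turn any other segment into e), so the proto-segment is *e.
Position 4: Kudora has a, Ortunu has a, Yovik has o. Kudora preserves a here (none of its changes turn any other segment into a), so the proto-segment is *a.
Continuing position by position gives *fomatem; check it forward:
Kudora: *fomatem
  fomatem → fomatim   [vowel merger]
  fomatim (rule 2 does not apply)
  fomatim → homatim   [unconditioned shift]
  homatim (rule 4 does not apply)
  giving Kudora homatim.
Ortunu: start from *fomatem.
  rule 1 (unconditioned shift): fomatem → homatem
  rule 2 (intervocalic voicing): homatem → homadem
  ⇒ Ortunu homadem
Yovik: *fomatem
  fomatem → fomasem   [palatalisation]
  fomasem (rule 2 does not apply)
  fomasem → fomosem   [vowel merger]
  fomosem (rule 4 does not apply)
  giving Yovik fomosem.
No other proto-form is consistent with every reflex, so the reconstruction is *fomatem.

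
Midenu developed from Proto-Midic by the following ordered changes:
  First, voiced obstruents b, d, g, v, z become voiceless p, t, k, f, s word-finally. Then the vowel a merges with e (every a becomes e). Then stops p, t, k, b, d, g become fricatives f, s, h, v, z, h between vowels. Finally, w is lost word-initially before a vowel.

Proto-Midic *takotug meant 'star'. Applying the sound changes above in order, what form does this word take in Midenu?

tehosuk

Midenu: *takotug > takotuk > tekotuk > tehosuk  (by final devoicing, vowel merger, intervocalic lenition)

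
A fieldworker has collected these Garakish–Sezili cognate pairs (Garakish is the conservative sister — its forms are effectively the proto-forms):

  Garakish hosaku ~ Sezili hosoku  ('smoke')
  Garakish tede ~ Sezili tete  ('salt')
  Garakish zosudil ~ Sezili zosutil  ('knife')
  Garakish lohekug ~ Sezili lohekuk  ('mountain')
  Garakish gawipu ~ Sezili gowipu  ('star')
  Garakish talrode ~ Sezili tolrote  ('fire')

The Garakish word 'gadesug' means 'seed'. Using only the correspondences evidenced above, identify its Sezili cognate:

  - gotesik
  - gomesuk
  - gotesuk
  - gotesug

hosaku ~ hosoku, gawipu ~ gowipu — Garakish a corresponds to Sezili o after a consonant, before a consonant other than r, m, n, p, b, f, v.
tede ~ tete, talrode ~ tolrote — Garakish d corresponds to Sezili t between vowels (before a front vowel).
lohekug ~ lohekuk — Garakish g corresponds to Sezili k word-finally.
Applying these to Garakish 'gadesug':
  gadesug → godesug   (a→o after a consonant, before a consonant other than r, m, n, p, b, f, v)
  godesug → gotesug   (d→t between vowels (before a front vowel))
  gotesug → gotesuk   (g→k word-finally)
So the Sezili cognate is 'gotesuk'.

gotesuk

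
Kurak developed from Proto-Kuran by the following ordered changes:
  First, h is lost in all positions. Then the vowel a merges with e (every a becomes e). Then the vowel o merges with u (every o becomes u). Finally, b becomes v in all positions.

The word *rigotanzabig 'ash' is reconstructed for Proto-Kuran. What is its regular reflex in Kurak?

Kurak: start from *rigotanzabig.
  rule 1: no change — rigotanzabig
  rule 2 (vowel merger): rigotanzabig → rigotenzebig
  rule 3 (vowel merger): rigotenzebig → rigutenzebig
  rule 4 (unconditioned shift): rigutenzebig → rigutenzevig
  ⇒ Kurak rigutenzevig

rigutenzevig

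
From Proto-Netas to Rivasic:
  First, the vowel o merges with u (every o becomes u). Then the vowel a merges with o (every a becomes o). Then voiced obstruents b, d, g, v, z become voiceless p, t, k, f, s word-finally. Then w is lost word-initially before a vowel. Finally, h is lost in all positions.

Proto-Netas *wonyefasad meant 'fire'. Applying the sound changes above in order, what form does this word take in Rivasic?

Rivasic: *wonyefasad
  wonyefasad → wunyefasad   [vowel merger]
  wunyefasad → wunyefosod   [vowel merger]
  wunyefosod → wunyefosot   [final devoicing]
  wunyefosot → unyefosot   [glide loss]
  unyefosot (rule 5 does not apply)
  giving Rivasic unyefosot.

unyefosot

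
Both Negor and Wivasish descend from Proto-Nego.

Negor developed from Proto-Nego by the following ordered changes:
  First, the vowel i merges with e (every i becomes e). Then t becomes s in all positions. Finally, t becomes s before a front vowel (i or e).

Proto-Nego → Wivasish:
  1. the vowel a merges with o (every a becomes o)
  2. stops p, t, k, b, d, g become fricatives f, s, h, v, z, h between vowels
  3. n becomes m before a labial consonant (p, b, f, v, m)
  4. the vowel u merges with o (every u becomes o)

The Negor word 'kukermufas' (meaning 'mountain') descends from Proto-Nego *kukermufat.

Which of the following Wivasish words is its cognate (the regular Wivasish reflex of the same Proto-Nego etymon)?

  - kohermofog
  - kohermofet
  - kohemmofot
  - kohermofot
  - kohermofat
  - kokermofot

kohermofot

Wivasish: *kukermufat > kukermufot > kuhermufot > kohermofot  (by vowel merger, intervocalic lenition, vowel merger)
The other candidates each miss or misapply at least one Wivasish change.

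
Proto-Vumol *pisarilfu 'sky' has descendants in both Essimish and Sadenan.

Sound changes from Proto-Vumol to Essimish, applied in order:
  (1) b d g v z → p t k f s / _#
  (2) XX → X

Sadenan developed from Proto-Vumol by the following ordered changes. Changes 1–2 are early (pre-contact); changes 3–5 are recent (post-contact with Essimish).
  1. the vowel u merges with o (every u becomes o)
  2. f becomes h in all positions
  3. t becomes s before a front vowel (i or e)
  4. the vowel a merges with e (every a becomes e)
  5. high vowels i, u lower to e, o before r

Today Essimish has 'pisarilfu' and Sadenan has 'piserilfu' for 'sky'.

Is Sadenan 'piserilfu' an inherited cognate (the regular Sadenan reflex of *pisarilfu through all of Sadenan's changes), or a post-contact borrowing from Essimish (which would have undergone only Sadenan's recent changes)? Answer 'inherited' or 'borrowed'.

If inherited, *pisarilfu would pass through all of Sadenan's changes:
Sadenan: *pisarilfu > pisarilfo > pisarilho > piserilho  (by vowel merger, unconditioned shift, vowel merger)
If borrowed from Essimish 'pisarilfu' after the early changes, it would undergo only the recent ones:
  rule 3 (palatalisation): no change (pisarilfu)
  rule 4 (vowel merger): pisarilfu → piserilfu
  rule 5 (pre-rhotic lowering): no change (piserilfu)
  ⇒ as a loan: piserilfu
Sadenan 'piserilfu' matches the loan outcome 'piserilfu', not the inherited 'piserilho' — it skipped the early Sadenan changes, so it was borrowed from Essimish.

borrowed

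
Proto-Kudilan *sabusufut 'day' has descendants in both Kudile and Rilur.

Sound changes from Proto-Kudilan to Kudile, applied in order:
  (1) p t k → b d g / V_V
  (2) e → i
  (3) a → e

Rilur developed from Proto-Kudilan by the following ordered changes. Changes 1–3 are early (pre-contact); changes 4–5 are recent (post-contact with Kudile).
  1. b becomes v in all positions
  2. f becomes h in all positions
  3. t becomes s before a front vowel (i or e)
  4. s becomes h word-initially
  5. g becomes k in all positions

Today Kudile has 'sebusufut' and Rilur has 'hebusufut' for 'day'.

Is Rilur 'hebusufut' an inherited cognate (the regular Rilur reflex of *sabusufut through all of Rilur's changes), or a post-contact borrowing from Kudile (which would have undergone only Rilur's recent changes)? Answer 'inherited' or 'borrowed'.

If inherited, *sabusufut would pass through all of Rilur's changes:
Rilur: *sabusufut
  sabusufut → savusufut   [unconditioned shift]
  savusufut → savusuhut   [unconditioned shift]
  savusuhut (rule 3 does not apply)
  savusuhut → havusuhut   [debuccalisation]
  havusuhut (rule 5 does not apply)
  giving Rilur havusuhut.
If borrowed from Kudile 'sebusufut' after the early changes, it would undergo only the recent ones:
  rule 4 (debuccalisation): sebusufut → hebusufut
  rule 5 (unconditioned shift): no change (hebusufut)
  ⇒ as a loan: hebusufut
Rilur 'hebusufut' matches the loan outcome 'hebusufut', not the inherited 'havusuhut' — it skipped the early Rilur changes, so it was borrowed from Kudile.

borrowed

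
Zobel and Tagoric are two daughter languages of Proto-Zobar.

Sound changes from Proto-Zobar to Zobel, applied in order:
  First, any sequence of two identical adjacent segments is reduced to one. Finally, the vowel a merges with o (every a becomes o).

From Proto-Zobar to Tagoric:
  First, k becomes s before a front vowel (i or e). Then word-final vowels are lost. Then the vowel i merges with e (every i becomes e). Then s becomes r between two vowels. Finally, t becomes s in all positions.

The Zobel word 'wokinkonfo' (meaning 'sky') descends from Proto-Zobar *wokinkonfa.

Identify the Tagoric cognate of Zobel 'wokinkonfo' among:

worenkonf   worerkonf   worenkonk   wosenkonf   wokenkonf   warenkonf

worenkonf

Tagoric: *wokinkonfa
  wokinkonfa → wosinkonfa   [palatalisation]
  wosinkonfa → wosinkonf   [apocope]
  wosinkonf → wosenkonf   [vowel merger]
  wosenkonf → worenkonf   [rhotacism]
  worenkonf (rule 5 does not apply)
  giving Tagoric worenkonf.
Only 'worenkonf' matches the regular Tagoric development of *wokinkonfa.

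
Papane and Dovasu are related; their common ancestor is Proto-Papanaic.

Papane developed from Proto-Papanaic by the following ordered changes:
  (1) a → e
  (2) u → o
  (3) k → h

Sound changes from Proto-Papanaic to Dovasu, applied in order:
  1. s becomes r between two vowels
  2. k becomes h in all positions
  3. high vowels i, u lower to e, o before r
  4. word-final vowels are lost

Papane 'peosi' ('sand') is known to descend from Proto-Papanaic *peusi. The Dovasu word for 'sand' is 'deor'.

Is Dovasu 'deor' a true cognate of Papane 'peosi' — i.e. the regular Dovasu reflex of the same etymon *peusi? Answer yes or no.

Derive the expected Dovasu reflex of *peusi:
Dovasu: start from *peusi.
  rule 1 (rhotacism): peusi → peuri
  rule 2: no change — peuri
  rule 3 (pre-rhotic lowering): peuri → peori
  rule 4 (apocope): peori → peor
  ⇒ Dovasu peor
The regular Dovasu reflex would be 'peor', but the attested form is 'deor'. The correspondence is irregular, so they are not cognates (the Dovasu form has a different source).

no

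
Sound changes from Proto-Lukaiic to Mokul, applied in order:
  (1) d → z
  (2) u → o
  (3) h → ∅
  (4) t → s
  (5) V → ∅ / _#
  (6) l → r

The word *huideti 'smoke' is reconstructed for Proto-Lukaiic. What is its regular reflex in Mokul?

oizes

Mokul: *huideti
  huideti → huizeti   [unconditioned shift]
  huizeti → hoizeti   [vowel merger]
  hoizeti → oizeti   [h-loss]
  oizeti → oizesi   [unconditioned shift]
  oizesi → oizes   [apocope]
  oizes (rule 6 does not apply)
  giving Mokul oizes.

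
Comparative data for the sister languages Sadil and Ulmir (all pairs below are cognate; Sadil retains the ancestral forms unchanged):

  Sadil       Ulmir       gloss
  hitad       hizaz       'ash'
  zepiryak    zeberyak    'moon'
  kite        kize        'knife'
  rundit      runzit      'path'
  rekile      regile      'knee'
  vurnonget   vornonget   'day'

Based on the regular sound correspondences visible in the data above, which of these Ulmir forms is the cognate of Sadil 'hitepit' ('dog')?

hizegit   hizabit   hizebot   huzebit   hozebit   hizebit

kite ~ kize — Sadil t corresponds to Ulmir z between vowels (before a front vowel).
zepiryak ~ zeberyak — Sadil p corresponds to Ulmir b between vowels (before a front vowel).
Applying these to Sadil 'hitepit':
  hitepit → hizepit   (t→z between vowels (before a front vowel))
  hizepit → hizebit   (p→b between vowels (before a front vowel))
So the Ulmir cognate is 'hizebit'.

hizebit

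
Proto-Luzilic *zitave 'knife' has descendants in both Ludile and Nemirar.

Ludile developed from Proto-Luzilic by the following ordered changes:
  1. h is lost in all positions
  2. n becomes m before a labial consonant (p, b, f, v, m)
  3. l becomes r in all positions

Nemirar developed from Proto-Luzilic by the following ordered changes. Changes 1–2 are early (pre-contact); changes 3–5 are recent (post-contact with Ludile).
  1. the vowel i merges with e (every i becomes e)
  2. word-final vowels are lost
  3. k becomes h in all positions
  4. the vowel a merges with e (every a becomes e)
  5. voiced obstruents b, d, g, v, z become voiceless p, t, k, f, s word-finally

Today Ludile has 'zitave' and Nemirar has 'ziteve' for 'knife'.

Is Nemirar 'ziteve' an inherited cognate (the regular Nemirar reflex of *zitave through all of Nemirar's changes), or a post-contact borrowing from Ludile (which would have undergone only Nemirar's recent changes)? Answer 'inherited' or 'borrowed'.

borrowed

If inherited, *zitave would pass through all of Nemirar's changes:
Nemirar: *zitave > zetave > zetav > zetev > zetef  (by vowel merger, apocope, vowel merger, final devoicing)
If borrowed from Ludile 'zitave' after the early changes, it would undergo only the recent ones:
  rule 3 (unconditioned shift): no change (zitave)
  rule 4 (vowel merger): zitave → ziteve
  rule 5 (final devoicing): no change (ziteve)
  ⇒ as a loan: ziteve
Nemirar 'ziteve' matches the loan outcome 'ziteve', not the inherited 'zetef' — it skipped the early Nemirar changes, so it was borrowed from Ludile.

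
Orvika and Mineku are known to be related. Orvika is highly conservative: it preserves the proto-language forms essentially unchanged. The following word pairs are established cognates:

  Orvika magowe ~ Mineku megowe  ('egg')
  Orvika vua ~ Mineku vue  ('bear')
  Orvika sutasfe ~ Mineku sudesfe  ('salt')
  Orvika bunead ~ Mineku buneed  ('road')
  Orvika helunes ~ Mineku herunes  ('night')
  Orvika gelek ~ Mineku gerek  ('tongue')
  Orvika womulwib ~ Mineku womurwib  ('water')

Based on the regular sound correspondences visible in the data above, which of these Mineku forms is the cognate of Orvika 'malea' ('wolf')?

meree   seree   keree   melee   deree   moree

meree

magowe ~ megowe, sutasfe ~ sudesfe — Orvika a corresponds to Mineku e after a consonant, before a consonant other than r, m, n, p, b, f, v.
gelek ~ gerek — Orvika l corresponds to Mineku r between vowels (before a front vowel).
vua ~ vue — Orvika a corresponds to Mineku e word-finally.
Applying these to Orvika 'malea':
  malea → melea   (a→e after a consonant, before a consonant other than r, m, n, p, b, f, v)
  melea → merea   (l→r between vowels (before a front vowel))
  merea → meree   (a→e word-finally)
So the Mineku cognate is 'meree'.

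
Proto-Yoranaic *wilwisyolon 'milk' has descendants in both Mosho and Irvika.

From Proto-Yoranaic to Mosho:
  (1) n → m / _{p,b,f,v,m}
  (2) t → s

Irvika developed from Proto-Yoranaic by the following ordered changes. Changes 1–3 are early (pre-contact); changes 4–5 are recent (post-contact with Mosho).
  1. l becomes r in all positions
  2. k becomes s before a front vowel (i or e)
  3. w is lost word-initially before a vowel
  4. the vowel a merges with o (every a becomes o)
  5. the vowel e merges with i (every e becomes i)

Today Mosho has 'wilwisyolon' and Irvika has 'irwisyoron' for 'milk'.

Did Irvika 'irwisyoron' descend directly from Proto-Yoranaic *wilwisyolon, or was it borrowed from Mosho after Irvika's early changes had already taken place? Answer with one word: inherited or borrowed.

If inherited, *wilwisyolon would pass through all of Irvika's changes:
Irvika: start from *wilwisyolon.
  rule 1 (unconditioned shift): wilwisyolon → wirwisyoron
  rule 2: no change — wirwisyoron
  rule 3 (glide loss): wirwisyoron → irwisyoron
  rule 4: no change — irwisyoron
  rule 5: no change — irwisyoron
  ⇒ Irvika irwisyoron
If borrowed from Mosho 'wilwisyolon' after the early changes, it would undergo only the recent ones:
  rule 4 (vowel merger): no change (wilwisyolon)
  rule 5 (vowel merger): no change (wilwisyolon)
  ⇒ as a loan: wilwisyolon
Irvika 'irwisyoron' matches the inherited outcome exactly, so it is an inherited cognate, not a loan.

inherited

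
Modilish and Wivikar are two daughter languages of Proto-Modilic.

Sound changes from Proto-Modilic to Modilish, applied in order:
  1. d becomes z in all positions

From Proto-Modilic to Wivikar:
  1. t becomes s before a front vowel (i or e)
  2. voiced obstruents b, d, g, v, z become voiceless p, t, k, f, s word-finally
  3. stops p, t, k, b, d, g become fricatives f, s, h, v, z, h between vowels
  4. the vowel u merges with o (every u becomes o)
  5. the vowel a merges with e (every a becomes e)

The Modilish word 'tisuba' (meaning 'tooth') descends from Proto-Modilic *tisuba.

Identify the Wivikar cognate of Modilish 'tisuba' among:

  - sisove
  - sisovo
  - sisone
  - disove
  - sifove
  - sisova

sisove

Wivikar: *tisuba
  tisuba → sisuba   [palatalisation]
  sisuba (rule 2 does not apply)
  sisuba → sisuva   [intervocalic lenition]
  sisuva → sisova   [vowel merger]
  sisova → sisove   [vowel merger]
  giving Wivikar sisove.
The other candidates each miss or misapply at least one Wivikar change.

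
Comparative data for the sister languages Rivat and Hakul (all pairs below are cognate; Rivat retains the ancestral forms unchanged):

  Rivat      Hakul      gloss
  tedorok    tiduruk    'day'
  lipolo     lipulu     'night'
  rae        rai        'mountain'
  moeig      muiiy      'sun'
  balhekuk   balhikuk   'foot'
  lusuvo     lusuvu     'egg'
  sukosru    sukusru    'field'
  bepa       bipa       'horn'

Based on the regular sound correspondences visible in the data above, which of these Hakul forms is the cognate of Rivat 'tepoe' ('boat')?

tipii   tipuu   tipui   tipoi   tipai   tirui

tipui

bepa ~ bipa — Rivat e corresponds to Hakul i after a consonant, before a labial obstruent.
moeig ~ muiiy — Rivat o corresponds to Hakul u after a consonant, before a front vowel.
rae ~ rai — Rivat e corresponds to Hakul i word-finally.
Applying these to Rivat 'tepoe':
  tepoe → tipoe   (e→i after a consonant, before a labial obstruent)
  tipoe → tipue   (o→u after a consonant, before a front vowel)
  tipue → tipui   (e→i word-finally)
So the Hakul cognate is 'tipui'.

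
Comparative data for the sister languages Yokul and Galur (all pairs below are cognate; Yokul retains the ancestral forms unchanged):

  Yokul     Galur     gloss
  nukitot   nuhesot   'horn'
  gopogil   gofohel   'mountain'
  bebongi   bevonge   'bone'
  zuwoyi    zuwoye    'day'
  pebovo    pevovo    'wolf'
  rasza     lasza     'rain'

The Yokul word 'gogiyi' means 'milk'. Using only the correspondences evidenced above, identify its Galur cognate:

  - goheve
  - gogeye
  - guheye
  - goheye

goheye

gopogil ~ gofohel — Yokul g corresponds to Galur h between vowels (before a front vowel).
nukitot ~ nuhesot, gopogil ~ gofohel — Yokul i corresponds to Galur e after a consonant, before a consonant other than r, m, n, p, b, f, v.
bebongi ~ bevonge, zuwoyi ~ zuwoye — Yokul i corresponds to Galur e word-finally.
Applying these to Yokul 'gogiyi':
  gogiyi → gohiyi   (g→h between vowels (before a front vowel))
  gohiyi → goheyi   (i→e after a consonant, before a consonant other than r, m, n, p, b, f, v)
  goheyi → goheye   (i→e word-finally)
So the Galur cognate is 'goheye'.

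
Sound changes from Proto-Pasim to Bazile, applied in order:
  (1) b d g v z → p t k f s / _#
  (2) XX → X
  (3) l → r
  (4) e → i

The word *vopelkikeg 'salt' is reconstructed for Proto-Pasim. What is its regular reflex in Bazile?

Bazile: *vopelkikeg > vopelkikek > voperkikek > vopirkikik  (by final devoicing, unconditioned shift, vowel merger)

vopirkikik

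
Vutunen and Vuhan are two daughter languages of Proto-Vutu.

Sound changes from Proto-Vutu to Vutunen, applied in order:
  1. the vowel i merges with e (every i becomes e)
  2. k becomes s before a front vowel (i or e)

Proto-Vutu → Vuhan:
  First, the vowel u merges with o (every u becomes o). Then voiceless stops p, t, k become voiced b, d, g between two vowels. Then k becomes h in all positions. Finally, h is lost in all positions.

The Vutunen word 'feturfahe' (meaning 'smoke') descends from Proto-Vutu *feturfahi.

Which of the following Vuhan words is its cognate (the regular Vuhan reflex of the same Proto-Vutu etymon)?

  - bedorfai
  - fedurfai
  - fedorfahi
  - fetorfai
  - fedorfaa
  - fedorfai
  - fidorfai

fedorfai

Vuhan: *feturfahi > fetorfahi > fedorfahi > fedorfai  (by vowel merger, intervocalic voicing, h-loss)
The other candidates each miss or misapply at least one Vuhan change.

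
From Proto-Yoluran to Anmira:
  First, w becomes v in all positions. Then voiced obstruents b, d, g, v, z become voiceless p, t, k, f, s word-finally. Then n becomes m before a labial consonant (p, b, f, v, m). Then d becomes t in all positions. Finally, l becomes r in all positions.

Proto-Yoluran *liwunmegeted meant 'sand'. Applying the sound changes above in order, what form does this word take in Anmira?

Anmira: *liwunmegeted
  liwunmegeted → livunmegeted   [unconditioned shift]
  livunmegeted → livunmegetet   [final devoicing]
  livunmegetet → livummegetet   [nasal place assimilation]
  livummegetet (rule 4 does not apply)
  livummegetet → rivummegetet   [unconditioned shift]
  giving Anmira rivummegetet.

rivummegetet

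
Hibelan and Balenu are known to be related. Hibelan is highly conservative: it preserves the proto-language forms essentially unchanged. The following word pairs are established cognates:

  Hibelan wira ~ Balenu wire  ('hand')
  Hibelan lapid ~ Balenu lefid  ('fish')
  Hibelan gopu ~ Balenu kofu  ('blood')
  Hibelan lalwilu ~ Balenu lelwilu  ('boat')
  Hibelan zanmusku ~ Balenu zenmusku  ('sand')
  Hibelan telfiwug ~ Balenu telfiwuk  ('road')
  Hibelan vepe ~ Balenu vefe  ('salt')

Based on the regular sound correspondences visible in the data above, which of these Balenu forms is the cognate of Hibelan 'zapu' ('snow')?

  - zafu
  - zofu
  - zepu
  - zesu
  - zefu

zefu

lapid ~ lefid — Hibelan a corresponds to Balenu e after a consonant, before a labial obstruent.
gopu ~ kofu — Hibelan p corresponds to Balenu f between vowels (before a back vowel).
Applying these to Hibelan 'zapu':
  zapu → zepu   (a→e after a consonant, before a labial obstruent)
  zepu → zefu   (p→f between vowels (before a back vowel))
So the Balenu cognate is 'zefu'.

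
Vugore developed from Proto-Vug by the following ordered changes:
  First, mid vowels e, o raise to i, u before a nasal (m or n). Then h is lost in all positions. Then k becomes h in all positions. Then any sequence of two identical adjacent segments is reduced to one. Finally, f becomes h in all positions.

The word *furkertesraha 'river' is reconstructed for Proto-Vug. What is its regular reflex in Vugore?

hurhertesra

Vugore: start from *furkertesraha.
  rule 1: no change — furkertesraha
  rule 2 (h-loss): furkertesraha → furkertesraa
  rule 3 (unconditioned shift): furkertesraa → furhertesraa
  rule 4 (degemination): furhertesraa → furhertesra
  rule 5 (unconditioned shift): furhertesra → hurhertesra
  ⇒ Vugore hurhertesra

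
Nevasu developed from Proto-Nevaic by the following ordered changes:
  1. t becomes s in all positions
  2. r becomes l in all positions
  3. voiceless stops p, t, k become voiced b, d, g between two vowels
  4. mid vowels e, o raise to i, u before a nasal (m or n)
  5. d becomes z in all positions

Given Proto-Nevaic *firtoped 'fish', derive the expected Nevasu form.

Nevasu: *firtoped > firsoped > filsoped > filsobed > filsobez  (by unconditioned shift, unconditioned shift, intervocalic voicing, unconditioned shift)

filsobez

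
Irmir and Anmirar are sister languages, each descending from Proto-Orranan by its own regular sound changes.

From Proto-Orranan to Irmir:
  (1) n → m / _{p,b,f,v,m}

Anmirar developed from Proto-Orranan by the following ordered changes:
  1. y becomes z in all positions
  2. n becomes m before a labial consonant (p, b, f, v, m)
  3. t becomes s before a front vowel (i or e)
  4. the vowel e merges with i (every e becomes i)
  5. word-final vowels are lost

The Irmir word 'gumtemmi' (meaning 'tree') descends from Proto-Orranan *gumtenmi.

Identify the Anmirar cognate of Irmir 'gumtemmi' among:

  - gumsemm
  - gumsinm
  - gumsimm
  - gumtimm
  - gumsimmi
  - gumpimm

Anmirar: start from *gumtenmi.
  rule 1: no change — gumtenmi
  rule 2 (nasal place assimilation): gumtenmi → gumtemmi
  rule 3 (palatalisation): gumtemmi → gumsemmi
  rule 4 (vowel merger): gumsemmi → gumsimmi
  rule 5 (apocope): gumsimmi → gumsimm
  ⇒ Anmirar gumsimm
Among the options, 'gumsimm' alone shows every Anmirar change applied in order.

gumsimm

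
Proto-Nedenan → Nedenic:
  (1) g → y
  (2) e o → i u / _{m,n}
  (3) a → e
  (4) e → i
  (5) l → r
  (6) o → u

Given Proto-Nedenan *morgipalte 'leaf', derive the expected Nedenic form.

muryipirti

Nedenic: *morgipalte
  morgipalte → moryipalte   [unconditioned shift]
  moryipalte (rule 2 does not apply)
  moryipalte → moryipelte   [vowel merger]
  moryipelte → moryipilti   [vowel merger]
  moryipilti → moryipirti   [unconditioned shift]
  moryipirti → muryipirti   [vowel merger]
  giving Nedenic muryipirti.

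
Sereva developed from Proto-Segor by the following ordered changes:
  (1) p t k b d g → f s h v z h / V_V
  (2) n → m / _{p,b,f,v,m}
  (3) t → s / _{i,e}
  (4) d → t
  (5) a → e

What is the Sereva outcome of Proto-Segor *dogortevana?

Sereva: *dogortevana > dohortevana > dohorsevana > tohorsevana > tohorsevene  (by intervocalic lenition, palatalisation, unconditioned shift, vowel merger)

tohorsevene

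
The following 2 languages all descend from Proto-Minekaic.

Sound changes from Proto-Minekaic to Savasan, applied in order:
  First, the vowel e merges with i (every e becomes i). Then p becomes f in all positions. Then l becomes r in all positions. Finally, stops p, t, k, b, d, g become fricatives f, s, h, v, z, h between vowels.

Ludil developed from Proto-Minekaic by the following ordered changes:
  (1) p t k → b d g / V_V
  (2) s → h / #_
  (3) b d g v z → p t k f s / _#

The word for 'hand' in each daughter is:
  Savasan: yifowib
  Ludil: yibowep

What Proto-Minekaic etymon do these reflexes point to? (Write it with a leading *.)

Position 3: Savasan has f, Ludil has b. Taking the neighbouring segments as reconstructed: Savasan f could go back to *p or *f; Ludil b could go back to *p or *b — the one source consistent with every daughter is *p.
Position 6: Savasan has i, Ludil has e. Ludil preserves e here (none of its changes turn any other segment into e), so the proto-segment is *e.
Continuing position by position gives *yipoweb; check it forward:
Savasan: *yipoweb
  yipoweb → yipowib   [vowel merger]
  yipowib → yifowib   [unconditioned shift]
  yifowib (rule 3 does not apply)
  yifowib (rule 4 does not apply)
  giving Savasan yifowib.
Ludil: *yipoweb > yiboweb > yibowep  (by intervocalic voicing, final devoicing)
Only *yipoweb yields all of Savasan yifowib, Ludil yibowep.

*yipoweb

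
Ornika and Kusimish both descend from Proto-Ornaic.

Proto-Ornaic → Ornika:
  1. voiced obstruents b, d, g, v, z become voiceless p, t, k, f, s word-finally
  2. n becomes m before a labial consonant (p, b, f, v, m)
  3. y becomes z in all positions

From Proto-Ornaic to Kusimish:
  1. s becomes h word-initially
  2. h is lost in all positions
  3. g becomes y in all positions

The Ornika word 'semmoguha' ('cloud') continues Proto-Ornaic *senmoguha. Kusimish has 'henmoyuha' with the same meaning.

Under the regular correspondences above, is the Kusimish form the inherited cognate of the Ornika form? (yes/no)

Derive the expected Kusimish reflex of *senmoguha:
Kusimish: *senmoguha > henmoguha > enmogua > enmoyua  (by debuccalisation, h-loss, unconditioned shift)
The regular Kusimish reflex would be 'enmoyua', but the attested form is 'henmoyuha'. The correspondence is irregular, so they are not cognates (the Kusimish form has a different source).

no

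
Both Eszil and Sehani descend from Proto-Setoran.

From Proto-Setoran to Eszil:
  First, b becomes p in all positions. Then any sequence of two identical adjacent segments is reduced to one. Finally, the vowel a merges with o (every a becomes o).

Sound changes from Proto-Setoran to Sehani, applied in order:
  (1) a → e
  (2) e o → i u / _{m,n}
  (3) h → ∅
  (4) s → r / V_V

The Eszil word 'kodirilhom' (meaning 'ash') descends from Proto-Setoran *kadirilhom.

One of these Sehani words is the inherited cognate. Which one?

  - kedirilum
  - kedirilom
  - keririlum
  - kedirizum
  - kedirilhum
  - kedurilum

Sehani: start from *kadirilhom.
  rule 1 (vowel merger): kadirilhom → kedirilhom
  rule 2 (pre-nasal raising): kedirilhom → kedirilhum
  rule 3 (h-loss): kedirilhum → kedirilum
  rule 4: no change — kedirilum
  ⇒ Sehani kedirilum
Among the options, 'kedirilum' alone shows every Sehani change applied in order.

kedirilum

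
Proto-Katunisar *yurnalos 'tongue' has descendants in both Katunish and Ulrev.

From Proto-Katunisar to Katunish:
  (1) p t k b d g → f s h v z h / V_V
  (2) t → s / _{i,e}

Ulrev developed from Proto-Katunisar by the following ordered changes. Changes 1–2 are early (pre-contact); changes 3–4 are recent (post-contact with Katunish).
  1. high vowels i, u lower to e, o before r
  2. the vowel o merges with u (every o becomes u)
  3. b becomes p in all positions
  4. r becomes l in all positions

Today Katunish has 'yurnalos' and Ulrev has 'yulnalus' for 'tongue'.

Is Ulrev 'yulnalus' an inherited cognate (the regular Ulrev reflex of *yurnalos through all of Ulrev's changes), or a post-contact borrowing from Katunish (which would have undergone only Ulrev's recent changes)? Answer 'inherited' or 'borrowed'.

inherited

If inherited, *yurnalos would pass through all of Ulrev's changes:
Ulrev: *yurnalos > yornalos > yurnalus > yulnalus  (by pre-rhotic lowering, vowel merger, unconditioned shift)
If borrowed from Katunish 'yurnalos' after the early changes, it would undergo only the recent ones:
  rule 3 (unconditioned shift): no change (yurnalos)
  rule 4 (unconditioned shift): yurnalos → yulnalos
  ⇒ as a loan: yulnalos
Ulrev 'yulnalus' matches the inherited outcome exactly, so it is an inherited cognate, not a loan.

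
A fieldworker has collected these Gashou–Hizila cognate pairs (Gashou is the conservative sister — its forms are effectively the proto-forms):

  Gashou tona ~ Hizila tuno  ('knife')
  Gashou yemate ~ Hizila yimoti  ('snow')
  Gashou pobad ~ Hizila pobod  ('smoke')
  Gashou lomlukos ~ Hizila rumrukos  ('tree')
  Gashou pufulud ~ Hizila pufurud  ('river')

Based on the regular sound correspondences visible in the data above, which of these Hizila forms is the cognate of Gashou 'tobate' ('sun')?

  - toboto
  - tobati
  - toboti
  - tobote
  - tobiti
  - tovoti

toboti

yemate ~ yimoti, pobad ~ pobod — Gashou a corresponds to Hizila o after a consonant, before a consonant other than r, m, n, p, b, f, v.
yemate ~ yimoti — Gashou e corresponds to Hizila i word-finally.
Applying these to Gashou 'tobate':
  tobate → tobote   (a→o after a consonant, before a consonant other than r, m, n, p, b, f, v)
  tobote → toboti   (e→i word-finally)
So the Hizila cognate is 'toboti'.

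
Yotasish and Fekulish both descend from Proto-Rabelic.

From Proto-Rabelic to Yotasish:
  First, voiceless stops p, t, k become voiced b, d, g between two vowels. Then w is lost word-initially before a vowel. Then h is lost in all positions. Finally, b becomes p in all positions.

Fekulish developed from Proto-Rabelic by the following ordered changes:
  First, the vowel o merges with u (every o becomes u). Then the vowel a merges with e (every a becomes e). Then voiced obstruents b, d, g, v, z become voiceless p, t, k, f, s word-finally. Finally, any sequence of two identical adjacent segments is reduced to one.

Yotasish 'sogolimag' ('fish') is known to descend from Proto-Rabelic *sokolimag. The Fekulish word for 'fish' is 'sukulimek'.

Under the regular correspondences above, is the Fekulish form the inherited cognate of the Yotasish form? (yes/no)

yes

Derive the expected Fekulish reflex of *sokolimag:
Fekulish: start from *sokolimag.
  rule 1 (vowel merger): sokolimag → sukulimag
  rule 2 (vowel merger): sukulimag → sukulimeg
  rule 3 (final devoicing): sukulimeg → sukulimek
  rule 4: no change — sukulimek
  ⇒ Fekulish sukulimek
Fekulish 'sukulimek' matches the regular reflex exactly, so the pair is cognate.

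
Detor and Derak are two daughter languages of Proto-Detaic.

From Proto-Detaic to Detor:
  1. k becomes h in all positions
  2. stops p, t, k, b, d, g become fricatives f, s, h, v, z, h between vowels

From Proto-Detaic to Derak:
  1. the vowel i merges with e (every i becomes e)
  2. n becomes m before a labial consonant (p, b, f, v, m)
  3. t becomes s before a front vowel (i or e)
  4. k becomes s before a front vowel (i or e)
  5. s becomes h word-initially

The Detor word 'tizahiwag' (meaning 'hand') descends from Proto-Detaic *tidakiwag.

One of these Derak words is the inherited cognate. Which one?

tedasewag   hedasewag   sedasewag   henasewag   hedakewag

Derak: *tidakiwag > tedakewag > sedakewag > sedasewag > hedasewag  (by vowel merger, palatalisation, palatalisation, debuccalisation)

hedasewag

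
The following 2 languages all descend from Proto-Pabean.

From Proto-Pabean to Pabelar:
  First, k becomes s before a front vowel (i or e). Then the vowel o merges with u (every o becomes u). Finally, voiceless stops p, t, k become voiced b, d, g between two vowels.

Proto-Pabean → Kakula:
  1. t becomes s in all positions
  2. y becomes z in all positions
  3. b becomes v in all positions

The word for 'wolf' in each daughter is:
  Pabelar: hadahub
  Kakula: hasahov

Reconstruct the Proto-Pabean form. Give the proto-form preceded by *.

Position 7: Pabelar has b, Kakula has v. Taking the neighbouring segments as reconstructed: Pabelar b can only go back to *b; Kakula v could go back to *b or *v — the one source consistent with every daughter is *b.
Position 6: Pabelar has u, Kakula has o. Kakula preserves o here (none of its changes turn any other segment into o), so the proto-segment is *o.
Continuing position by position gives *hatahob; check it forward:
Pabelar: *hatahob > hatahub > hadahub  (by vowel merger, intervocalic voicing)
Kakula: *hatahob
  hatahob → hasahob   [unconditioned shift]
  hasahob (rule 2 does not apply)
  hasahob → hasahov   [unconditioned shift]
  giving Kakula hasahov.
*hatahob is the unique common source.

*hatahob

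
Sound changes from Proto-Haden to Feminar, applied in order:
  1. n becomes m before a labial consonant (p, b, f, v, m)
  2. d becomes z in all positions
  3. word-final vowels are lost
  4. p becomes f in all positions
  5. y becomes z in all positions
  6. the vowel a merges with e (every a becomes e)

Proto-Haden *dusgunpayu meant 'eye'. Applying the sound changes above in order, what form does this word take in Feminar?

zusgumfez

Feminar: start from *dusgunpayu.
  rule 1 (nasal place assimilation): dusgunpayu → dusgumpayu
  rule 2 (unconditioned shift): dusgumpayu → zusgumpayu
  rule 3 (apocope): zusgumpayu → zusgumpay
  rule 4 (unconditioned shift): zusgumpay → zusgumfay
  rule 5 (unconditioned shift): zusgumfay → zusgumfaz
  rule 6 (vowel merger): zusgumfaz → zusgumfez
  ⇒ Feminar zusgumfez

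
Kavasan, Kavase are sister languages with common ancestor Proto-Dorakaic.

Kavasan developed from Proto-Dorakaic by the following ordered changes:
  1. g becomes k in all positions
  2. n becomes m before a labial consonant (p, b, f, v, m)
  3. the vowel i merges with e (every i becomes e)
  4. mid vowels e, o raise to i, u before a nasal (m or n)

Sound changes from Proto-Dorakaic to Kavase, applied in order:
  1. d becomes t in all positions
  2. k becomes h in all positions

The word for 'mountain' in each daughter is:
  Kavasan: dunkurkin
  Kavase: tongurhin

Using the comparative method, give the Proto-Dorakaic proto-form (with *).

*dongurkin

Position 4: Kavasan has k, Kavase has g. Kavase preserves g here (none of its changes turn any other segment into g), so the proto-segment is *g.
Position 2: Kavasan has u, Kavase has o. Kavase preserves o here (none of its changes turn any other segment into o), so the proto-segment is *o.
Verify the candidate proto-form against each daughter:
Kavasan: *dongurkin > donkurkin > donkurken > dunkurkin  (by unconditioned shift, vowel merger, pre-nasal raising)
Kavase: start from *dongurkin.
  rule 1 (unconditioned shift): dongurkin → tongurkin
  rule 2 (unconditioned shift): tongurkin → tongurhin
  ⇒ Kavase tongurhin
*dongurkin is the unique common source.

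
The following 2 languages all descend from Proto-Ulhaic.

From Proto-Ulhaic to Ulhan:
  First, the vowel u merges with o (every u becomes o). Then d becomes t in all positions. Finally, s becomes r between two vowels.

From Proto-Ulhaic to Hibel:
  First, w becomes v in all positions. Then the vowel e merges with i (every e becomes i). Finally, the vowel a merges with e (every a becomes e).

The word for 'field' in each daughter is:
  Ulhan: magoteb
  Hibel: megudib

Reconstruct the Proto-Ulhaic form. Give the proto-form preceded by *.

Position 5: Ulhan has t, Hibel has d. Hibel preserves d here (none of its changes turn any other segment into d), so the proto-segment is *d.
Position 4: Ulhan has o, Hibel has u. Hibel preserves u here (none of its changes turn any other segment into u), so the proto-segment is *u.
Continuing position by position gives *magudeb; check it forward:
Ulhan: start from *magudeb.
  rule 1 (vowel merger): magudeb → magodeb
  rule 2 (unconditioned shift): magodeb → magoteb
  rule 3: no change — magoteb
  ⇒ Ulhan magoteb
Hibel: *magudeb
  magudeb (rule 1 does not apply)
  magudeb → magudib   [vowel merger]
  magudib → megudib   [vowel merger]
  giving Hibel megudib.
*magudeb is the unique common source.

*magudeb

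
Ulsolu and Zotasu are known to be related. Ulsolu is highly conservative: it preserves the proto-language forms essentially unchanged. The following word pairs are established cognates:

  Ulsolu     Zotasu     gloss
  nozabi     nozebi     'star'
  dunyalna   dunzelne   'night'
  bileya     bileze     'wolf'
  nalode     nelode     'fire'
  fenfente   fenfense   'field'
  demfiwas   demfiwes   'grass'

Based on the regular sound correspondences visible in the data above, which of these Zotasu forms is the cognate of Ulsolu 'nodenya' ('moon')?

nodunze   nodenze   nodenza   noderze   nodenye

dunyalna ~ dunzelne — Ulsolu y corresponds to Zotasu z after a consonant, before a back vowel.
dunyalna ~ dunzelne, bileya ~ bileze — Ulsolu a corresponds to Zotasu e word-finally.
Applying these to Ulsolu 'nodenya':
  nodenya → nodenza   (y→z after a consonant, before a back vowel)
  nodenza → nodenze   (a→e word-finally)
So the Zotasu cognate is 'nodenze'.

nodenze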